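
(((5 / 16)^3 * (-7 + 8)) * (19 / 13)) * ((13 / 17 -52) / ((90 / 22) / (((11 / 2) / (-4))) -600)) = 202675 / 53477376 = 0.00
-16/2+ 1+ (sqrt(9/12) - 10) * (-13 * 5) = 643 - 65 * sqrt(3)/2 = 586.71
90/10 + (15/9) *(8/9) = 283/27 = 10.48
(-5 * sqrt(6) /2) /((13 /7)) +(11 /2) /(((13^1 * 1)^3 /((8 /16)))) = 11 /8788-35 * sqrt(6) /26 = -3.30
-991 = -991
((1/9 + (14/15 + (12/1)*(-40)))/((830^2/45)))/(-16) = 21553/11022400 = 0.00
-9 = -9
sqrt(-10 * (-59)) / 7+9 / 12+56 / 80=29 / 20+sqrt(590) / 7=4.92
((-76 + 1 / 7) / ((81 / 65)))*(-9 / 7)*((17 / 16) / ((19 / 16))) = 65195 / 931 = 70.03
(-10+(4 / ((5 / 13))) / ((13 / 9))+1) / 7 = -9 / 35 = -0.26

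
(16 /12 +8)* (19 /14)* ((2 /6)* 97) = 3686 /9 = 409.56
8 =8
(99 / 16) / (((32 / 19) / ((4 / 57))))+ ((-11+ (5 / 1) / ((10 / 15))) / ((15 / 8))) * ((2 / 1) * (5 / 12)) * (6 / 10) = -1297 / 1920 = -0.68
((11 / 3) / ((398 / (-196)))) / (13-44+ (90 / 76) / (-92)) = 3768688 / 64727337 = 0.06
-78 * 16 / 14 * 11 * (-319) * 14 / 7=4379232 / 7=625604.57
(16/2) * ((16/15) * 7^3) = 43904/15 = 2926.93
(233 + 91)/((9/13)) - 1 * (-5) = 473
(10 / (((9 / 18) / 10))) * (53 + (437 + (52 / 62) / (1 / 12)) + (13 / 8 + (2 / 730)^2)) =100337.90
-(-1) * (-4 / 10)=-2 / 5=-0.40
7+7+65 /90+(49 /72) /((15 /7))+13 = 30283 /1080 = 28.04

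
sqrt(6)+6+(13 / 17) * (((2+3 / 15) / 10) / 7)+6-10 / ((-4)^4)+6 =sqrt(6)+6848677 / 380800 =20.43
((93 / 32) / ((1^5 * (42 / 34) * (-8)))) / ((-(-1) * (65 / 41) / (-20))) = 21607 / 5824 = 3.71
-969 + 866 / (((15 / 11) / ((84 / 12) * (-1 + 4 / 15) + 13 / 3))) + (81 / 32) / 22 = -1476.94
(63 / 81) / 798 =1 / 1026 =0.00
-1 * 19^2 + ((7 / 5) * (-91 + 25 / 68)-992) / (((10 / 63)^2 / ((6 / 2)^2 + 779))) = -297451585453 / 8500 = -34994304.17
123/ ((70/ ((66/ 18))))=451/ 70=6.44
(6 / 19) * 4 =24 / 19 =1.26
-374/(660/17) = -289/30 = -9.63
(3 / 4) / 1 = 3 / 4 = 0.75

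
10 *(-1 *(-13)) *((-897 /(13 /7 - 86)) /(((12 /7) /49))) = 46663435 /1178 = 39612.42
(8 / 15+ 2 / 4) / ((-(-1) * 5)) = 31 / 150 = 0.21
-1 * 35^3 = -42875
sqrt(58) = 7.62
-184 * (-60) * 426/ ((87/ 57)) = 89357760/ 29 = 3081302.07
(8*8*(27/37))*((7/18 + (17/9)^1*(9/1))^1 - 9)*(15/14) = 108720/259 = 419.77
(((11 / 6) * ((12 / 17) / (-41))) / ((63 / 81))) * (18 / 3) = -1188 / 4879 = -0.24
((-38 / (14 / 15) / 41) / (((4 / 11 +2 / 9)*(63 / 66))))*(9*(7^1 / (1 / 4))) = -3724380 / 8323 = -447.48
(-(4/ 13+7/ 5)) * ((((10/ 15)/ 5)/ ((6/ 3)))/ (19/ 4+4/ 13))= -148/ 6575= -0.02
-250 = -250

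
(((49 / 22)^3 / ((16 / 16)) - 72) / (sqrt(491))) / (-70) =649007 *sqrt(491) / 365971760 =0.04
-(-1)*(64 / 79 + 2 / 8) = 335 / 316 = 1.06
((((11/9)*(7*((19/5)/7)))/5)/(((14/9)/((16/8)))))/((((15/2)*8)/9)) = 627/3500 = 0.18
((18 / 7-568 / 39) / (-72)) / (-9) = -1637 / 88452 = -0.02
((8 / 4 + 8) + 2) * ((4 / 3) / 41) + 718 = 29454 / 41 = 718.39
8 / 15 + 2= 38 / 15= 2.53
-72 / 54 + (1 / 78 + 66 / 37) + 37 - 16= 61943 / 2886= 21.46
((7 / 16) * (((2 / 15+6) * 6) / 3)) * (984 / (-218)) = -13202 / 545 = -24.22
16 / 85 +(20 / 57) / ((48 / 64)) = 9536 / 14535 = 0.66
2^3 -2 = 6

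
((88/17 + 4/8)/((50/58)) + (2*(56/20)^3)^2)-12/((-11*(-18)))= 33906933193/17531250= 1934.09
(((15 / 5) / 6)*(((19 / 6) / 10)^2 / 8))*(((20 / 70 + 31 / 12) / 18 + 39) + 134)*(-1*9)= -94515937 / 9676800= -9.77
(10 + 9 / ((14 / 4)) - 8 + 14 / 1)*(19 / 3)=2470 / 21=117.62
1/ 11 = 0.09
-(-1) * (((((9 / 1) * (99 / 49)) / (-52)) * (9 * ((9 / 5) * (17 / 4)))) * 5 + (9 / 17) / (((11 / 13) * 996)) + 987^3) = 961504682.62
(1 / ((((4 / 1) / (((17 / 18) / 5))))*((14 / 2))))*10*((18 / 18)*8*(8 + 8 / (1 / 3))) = 1088 / 63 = 17.27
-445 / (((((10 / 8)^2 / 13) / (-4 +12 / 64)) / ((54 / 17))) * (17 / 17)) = 44837.15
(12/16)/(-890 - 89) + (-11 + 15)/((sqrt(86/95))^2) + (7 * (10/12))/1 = 5178523/505164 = 10.25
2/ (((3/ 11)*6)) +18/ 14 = 158/ 63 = 2.51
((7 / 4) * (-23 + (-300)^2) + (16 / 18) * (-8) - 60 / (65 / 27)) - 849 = 73278839 / 468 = 156578.72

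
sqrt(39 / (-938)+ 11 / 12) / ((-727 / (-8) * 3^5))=20 * sqrt(277179) / 248562027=0.00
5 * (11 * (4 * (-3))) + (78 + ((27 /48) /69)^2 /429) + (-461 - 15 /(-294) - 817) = -1764935286253 /948915968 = -1859.95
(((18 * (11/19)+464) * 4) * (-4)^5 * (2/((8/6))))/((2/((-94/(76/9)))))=5856648192/361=16223402.19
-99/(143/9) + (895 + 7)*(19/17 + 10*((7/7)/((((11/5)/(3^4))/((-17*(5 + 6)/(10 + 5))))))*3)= -2744717923/221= -12419538.11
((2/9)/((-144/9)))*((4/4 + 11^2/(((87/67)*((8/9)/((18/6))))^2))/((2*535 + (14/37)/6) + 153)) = -1629868981/175371509760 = -0.01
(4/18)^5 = 32/59049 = 0.00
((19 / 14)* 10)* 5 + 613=4766 / 7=680.86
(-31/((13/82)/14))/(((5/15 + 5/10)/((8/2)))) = -854112/65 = -13140.18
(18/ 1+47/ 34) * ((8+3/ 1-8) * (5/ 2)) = 9885/ 68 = 145.37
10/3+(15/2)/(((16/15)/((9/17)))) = 11515/1632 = 7.06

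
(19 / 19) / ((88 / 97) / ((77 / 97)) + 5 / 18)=126 / 179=0.70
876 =876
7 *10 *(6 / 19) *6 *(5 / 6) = 110.53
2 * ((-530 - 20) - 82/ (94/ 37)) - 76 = -58306/ 47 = -1240.55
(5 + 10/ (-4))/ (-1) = -5/ 2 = -2.50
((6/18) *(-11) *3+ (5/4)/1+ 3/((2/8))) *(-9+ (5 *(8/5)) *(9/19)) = -891/76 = -11.72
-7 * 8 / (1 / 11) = -616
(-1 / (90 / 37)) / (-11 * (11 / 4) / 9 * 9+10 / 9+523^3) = -74 / 25750014815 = -0.00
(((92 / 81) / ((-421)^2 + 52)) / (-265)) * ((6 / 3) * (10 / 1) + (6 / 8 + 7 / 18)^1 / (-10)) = -164657 / 342503482050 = -0.00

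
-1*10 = -10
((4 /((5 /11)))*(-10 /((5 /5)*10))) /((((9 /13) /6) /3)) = -1144 /5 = -228.80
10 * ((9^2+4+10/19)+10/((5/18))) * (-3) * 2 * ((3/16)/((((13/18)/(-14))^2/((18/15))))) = -1979514936/3211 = -616479.27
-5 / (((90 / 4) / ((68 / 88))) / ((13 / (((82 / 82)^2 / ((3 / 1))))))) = -221 / 33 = -6.70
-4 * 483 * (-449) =867468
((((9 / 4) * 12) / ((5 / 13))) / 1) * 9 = 3159 / 5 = 631.80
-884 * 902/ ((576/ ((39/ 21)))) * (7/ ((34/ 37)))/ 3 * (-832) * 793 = 116289767308/ 27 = 4307028418.81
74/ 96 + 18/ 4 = 253/ 48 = 5.27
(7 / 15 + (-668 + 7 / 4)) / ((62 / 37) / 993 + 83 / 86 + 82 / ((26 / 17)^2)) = -18.48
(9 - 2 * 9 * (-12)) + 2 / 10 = 1126 / 5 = 225.20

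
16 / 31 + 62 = 1938 / 31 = 62.52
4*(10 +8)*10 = 720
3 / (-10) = -3 / 10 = -0.30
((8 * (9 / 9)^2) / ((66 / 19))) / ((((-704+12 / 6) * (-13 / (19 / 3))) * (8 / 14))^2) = 336091 / 98941244688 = 0.00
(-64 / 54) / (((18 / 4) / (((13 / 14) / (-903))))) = 416 / 1536003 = 0.00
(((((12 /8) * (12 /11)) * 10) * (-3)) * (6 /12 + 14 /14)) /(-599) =0.12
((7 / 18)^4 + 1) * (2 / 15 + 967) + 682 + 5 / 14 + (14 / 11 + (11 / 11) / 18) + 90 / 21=203358926143 / 121247280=1677.22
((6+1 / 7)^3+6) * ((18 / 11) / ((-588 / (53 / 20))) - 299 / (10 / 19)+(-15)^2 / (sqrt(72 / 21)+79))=-789132577673455 / 5870752328 - 36704250 * sqrt(42) / 14976409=-134433.51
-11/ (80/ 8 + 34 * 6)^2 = -11/ 45796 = -0.00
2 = 2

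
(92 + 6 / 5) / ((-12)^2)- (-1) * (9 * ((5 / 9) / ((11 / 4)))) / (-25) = 455 / 792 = 0.57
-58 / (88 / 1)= -29 / 44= -0.66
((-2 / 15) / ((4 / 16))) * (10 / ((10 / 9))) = -24 / 5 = -4.80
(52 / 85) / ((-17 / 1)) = -52 / 1445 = -0.04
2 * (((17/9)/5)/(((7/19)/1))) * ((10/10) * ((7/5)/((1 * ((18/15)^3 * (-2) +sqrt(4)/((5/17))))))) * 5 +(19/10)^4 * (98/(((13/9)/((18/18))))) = 5717309539/6435000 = 888.47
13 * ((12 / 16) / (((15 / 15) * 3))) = 13 / 4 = 3.25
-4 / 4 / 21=-1 / 21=-0.05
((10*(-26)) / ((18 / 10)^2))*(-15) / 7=32500 / 189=171.96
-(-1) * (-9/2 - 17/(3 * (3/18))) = -77/2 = -38.50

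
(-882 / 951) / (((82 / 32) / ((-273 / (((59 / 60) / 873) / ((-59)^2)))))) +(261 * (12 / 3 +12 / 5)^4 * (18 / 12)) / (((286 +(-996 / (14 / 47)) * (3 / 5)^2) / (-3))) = 3983702466712413312 / 13046063675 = 305356662.82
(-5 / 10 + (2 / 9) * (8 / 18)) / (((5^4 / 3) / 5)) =-13 / 1350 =-0.01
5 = 5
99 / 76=1.30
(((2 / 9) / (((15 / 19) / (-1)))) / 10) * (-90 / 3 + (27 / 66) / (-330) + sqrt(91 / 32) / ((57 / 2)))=51091 / 60500-sqrt(182) / 8100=0.84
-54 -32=-86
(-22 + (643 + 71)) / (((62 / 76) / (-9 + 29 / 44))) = -2412658 / 341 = -7075.24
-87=-87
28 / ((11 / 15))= 420 / 11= 38.18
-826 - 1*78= -904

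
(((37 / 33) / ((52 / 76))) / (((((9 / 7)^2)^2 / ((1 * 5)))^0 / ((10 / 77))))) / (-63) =-7030 / 2081079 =-0.00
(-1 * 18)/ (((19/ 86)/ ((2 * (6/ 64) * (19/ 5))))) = -1161/ 20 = -58.05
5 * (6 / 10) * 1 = 3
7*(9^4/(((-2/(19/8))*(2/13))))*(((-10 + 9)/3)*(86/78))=4169151/32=130285.97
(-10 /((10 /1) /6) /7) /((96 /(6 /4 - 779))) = 1555 /224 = 6.94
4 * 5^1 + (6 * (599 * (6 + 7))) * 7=327074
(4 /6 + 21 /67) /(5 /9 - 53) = -0.02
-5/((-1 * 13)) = 5/13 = 0.38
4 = 4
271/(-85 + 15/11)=-2981/920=-3.24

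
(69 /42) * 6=69 /7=9.86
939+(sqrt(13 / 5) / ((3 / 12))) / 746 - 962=-23+2 * sqrt(65) / 1865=-22.99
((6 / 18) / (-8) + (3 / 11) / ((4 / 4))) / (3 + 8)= 61 / 2904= 0.02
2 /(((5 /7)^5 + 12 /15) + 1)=84035 /83444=1.01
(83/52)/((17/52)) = 4.88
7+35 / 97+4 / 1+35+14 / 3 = 14849 / 291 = 51.03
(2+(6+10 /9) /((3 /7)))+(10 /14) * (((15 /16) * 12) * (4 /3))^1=5539 /189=29.31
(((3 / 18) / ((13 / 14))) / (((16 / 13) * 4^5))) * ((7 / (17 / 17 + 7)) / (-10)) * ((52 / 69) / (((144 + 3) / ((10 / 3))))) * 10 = -65 / 30523392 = -0.00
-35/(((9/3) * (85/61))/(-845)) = 360815/51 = 7074.80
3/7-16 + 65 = 346/7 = 49.43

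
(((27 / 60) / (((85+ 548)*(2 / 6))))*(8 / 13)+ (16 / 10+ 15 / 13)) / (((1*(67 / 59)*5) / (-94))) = -209566702 / 4594525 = -45.61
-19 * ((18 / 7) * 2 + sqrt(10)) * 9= -6156 / 7-171 * sqrt(10)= -1420.18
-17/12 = -1.42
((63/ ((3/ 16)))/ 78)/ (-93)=-56/ 1209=-0.05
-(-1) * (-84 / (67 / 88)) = -7392 / 67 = -110.33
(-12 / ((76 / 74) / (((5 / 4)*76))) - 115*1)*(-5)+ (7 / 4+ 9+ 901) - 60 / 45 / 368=971071 / 138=7036.75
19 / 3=6.33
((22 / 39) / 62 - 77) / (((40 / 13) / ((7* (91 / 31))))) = -29646617 / 57660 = -514.16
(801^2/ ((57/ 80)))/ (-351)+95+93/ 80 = -48794229/ 19760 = -2469.34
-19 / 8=-2.38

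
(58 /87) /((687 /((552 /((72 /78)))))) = 1196 /2061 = 0.58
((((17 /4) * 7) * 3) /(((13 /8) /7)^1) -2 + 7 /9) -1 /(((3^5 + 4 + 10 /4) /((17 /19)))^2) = 4030548922627 /10517055237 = 383.24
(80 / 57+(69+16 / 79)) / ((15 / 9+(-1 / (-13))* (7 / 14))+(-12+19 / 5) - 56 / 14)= -41332070 / 6143593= -6.73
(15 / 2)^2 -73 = -67 / 4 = -16.75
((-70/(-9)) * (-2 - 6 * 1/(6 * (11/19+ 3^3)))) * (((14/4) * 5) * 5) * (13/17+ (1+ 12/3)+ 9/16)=-11247380375/1282752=-8768.16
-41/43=-0.95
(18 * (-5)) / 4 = -45 / 2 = -22.50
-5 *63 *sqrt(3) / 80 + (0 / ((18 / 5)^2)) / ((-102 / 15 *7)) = -63 *sqrt(3) / 16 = -6.82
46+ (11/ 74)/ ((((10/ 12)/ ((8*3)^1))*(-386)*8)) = 3284761/ 71410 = 46.00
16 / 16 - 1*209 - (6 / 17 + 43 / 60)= -213251 / 1020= -209.07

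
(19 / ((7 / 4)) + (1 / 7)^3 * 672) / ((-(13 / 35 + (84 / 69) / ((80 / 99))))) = -288880 / 42329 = -6.82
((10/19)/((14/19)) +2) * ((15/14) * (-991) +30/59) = -16655685/5782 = -2880.61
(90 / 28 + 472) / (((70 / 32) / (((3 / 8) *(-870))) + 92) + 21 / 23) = 79875918 / 15616069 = 5.11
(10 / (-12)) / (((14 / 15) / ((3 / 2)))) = -75 / 56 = -1.34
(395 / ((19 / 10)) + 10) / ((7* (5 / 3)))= 2484 / 133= 18.68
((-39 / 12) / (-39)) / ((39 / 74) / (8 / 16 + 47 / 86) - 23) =-185 / 49942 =-0.00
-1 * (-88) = 88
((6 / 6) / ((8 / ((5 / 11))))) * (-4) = -5 / 22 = -0.23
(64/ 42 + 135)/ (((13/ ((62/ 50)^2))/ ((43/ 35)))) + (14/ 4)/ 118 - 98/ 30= 23397523301/ 1409362500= 16.60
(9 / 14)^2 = 81 / 196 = 0.41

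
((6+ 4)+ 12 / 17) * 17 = 182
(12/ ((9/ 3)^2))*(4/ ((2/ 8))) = 64/ 3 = 21.33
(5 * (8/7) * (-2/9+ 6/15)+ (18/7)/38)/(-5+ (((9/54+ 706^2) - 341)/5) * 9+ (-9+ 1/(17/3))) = 220490/182440480887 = 0.00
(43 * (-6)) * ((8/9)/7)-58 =-1906/21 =-90.76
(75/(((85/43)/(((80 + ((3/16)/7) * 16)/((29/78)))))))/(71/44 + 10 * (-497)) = -1246279320/754419659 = -1.65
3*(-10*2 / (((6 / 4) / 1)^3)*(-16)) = 2560 / 9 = 284.44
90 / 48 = 15 / 8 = 1.88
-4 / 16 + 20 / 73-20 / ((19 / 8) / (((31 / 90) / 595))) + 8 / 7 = 34521143 / 29709540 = 1.16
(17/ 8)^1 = 17/ 8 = 2.12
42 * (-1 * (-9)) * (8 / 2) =1512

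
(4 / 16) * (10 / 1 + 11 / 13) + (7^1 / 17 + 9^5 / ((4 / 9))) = 58725611 / 442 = 132863.37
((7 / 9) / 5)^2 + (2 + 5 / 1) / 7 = 1.02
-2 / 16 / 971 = -1 / 7768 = -0.00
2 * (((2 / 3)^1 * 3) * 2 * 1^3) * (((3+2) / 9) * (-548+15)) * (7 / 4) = -37310 / 9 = -4145.56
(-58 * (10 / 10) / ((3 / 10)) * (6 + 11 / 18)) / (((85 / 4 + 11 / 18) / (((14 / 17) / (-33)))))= 113680 / 77913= 1.46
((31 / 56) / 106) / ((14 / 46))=713 / 41552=0.02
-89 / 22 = -4.05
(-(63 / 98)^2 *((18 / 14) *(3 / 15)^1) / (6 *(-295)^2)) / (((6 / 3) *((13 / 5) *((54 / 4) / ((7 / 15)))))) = -3 / 2217397000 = -0.00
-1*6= -6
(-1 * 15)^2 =225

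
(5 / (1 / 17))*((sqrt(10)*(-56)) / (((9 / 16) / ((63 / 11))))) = -533120*sqrt(10) / 11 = -153261.22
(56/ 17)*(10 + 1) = 616/ 17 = 36.24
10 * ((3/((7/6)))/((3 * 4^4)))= 15/448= 0.03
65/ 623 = 0.10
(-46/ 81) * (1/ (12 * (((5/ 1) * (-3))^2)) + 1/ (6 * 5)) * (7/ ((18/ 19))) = -278369/ 1968300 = -0.14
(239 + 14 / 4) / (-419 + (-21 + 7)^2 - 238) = -485 / 922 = -0.53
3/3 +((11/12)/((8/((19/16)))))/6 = 9425/9216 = 1.02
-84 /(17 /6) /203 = -72 /493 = -0.15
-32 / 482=-16 / 241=-0.07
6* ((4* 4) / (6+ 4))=48 / 5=9.60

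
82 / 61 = 1.34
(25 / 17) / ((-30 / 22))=-55 / 51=-1.08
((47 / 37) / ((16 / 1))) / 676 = 47 / 400192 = 0.00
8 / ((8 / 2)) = 2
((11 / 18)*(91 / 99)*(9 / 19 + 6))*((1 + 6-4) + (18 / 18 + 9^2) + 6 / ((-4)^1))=623077 / 2052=303.64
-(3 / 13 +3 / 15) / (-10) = 14 / 325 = 0.04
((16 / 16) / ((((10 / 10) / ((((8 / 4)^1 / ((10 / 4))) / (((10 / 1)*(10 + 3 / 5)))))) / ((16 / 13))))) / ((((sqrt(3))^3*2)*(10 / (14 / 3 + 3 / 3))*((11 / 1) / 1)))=136*sqrt(3) / 5115825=0.00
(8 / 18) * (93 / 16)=31 / 12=2.58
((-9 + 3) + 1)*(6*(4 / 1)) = -120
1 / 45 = 0.02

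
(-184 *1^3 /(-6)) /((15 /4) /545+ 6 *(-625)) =-40112 /4904991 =-0.01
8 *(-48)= -384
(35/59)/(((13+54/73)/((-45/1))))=-114975/59177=-1.94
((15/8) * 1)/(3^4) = 5/216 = 0.02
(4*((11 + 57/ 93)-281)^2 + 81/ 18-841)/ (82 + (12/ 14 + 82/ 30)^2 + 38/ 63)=681474672375/ 224837482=3030.97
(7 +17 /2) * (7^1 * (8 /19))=868 /19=45.68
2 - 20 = -18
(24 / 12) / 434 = 1 / 217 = 0.00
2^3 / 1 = 8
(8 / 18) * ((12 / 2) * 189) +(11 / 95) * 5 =9587 / 19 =504.58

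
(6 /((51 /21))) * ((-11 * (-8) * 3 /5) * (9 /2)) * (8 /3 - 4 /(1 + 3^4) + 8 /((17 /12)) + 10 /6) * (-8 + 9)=5829.97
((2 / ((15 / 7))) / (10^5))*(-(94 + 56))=-7 / 5000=-0.00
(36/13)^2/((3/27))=11664/169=69.02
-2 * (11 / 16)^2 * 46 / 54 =-2783 / 3456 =-0.81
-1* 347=-347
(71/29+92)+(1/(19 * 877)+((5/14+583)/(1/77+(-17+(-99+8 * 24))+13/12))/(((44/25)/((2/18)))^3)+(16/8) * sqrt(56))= 4 * sqrt(14)+3059155131108216197/32389066874111904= 109.42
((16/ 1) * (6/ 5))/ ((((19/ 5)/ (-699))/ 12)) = -805248/ 19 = -42381.47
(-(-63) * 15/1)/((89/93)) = 87885/89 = 987.47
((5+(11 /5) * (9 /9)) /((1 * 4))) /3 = 3 /5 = 0.60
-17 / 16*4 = -17 / 4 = -4.25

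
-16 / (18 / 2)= -16 / 9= -1.78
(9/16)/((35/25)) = 45/112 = 0.40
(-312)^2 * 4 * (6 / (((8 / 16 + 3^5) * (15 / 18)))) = 28035072 / 2435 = 11513.38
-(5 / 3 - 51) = 148 / 3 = 49.33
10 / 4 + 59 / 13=183 / 26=7.04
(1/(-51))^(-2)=2601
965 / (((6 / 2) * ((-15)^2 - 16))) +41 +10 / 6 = 44.21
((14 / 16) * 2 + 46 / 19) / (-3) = -317 / 228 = -1.39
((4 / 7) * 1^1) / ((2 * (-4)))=-1 / 14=-0.07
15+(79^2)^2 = 38950096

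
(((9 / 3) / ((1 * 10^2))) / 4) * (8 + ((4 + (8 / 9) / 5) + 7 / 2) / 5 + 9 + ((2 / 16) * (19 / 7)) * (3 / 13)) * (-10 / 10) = -3048949 / 21840000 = -0.14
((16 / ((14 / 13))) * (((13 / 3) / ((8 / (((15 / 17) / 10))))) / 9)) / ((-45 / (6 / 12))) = -169 / 192780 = -0.00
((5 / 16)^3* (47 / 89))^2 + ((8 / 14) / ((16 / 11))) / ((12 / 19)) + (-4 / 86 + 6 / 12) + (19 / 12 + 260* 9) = 93707748038846645 / 40000590708736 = 2342.66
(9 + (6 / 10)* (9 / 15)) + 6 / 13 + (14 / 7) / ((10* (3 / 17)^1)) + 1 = 11656 / 975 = 11.95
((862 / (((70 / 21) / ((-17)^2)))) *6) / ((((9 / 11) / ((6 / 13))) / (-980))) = -3222590448 / 13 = -247891572.92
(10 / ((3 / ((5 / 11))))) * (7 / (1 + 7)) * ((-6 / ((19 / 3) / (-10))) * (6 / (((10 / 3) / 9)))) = 42525 / 209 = 203.47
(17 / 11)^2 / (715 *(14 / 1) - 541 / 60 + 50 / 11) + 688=688.00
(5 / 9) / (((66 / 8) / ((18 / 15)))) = 8 / 99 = 0.08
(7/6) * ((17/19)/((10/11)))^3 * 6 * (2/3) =45774421/10288500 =4.45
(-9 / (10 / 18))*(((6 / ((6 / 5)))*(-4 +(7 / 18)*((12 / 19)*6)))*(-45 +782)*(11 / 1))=31520016 / 19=1658948.21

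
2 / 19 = 0.11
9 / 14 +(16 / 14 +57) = 823 / 14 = 58.79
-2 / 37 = -0.05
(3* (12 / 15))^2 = 144 / 25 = 5.76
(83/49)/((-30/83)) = -6889/1470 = -4.69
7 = 7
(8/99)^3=512/970299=0.00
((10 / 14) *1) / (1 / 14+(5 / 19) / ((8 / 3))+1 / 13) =9880 / 3417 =2.89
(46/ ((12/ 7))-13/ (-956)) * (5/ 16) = 384985/ 45888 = 8.39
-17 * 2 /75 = -34 /75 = -0.45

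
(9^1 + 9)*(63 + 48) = 1998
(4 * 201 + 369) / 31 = 1173 / 31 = 37.84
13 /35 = 0.37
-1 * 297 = -297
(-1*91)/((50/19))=-1729/50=-34.58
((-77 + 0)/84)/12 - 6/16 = -65/144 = -0.45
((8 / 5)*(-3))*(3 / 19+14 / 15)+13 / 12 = -23681 / 5700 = -4.15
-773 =-773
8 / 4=2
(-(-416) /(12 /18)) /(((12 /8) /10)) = 4160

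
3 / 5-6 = -27 / 5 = -5.40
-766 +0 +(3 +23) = -740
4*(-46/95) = -184/95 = -1.94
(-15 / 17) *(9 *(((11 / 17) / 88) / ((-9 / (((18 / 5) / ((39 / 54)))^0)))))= 15 / 2312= 0.01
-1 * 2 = -2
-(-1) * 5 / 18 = 5 / 18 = 0.28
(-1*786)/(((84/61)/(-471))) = 3763761/14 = 268840.07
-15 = -15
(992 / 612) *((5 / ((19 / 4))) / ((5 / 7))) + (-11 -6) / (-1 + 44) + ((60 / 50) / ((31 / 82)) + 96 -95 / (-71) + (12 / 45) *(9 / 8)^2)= 2263594514459 / 22010176080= 102.84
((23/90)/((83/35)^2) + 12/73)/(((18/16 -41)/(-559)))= 2.94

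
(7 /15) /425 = 7 /6375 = 0.00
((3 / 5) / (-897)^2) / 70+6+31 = 3473228851 / 93871050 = 37.00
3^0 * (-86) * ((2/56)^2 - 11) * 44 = 41619.17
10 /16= 0.62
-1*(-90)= 90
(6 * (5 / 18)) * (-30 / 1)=-50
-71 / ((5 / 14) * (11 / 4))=-3976 / 55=-72.29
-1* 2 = -2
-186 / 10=-93 / 5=-18.60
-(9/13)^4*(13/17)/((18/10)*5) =-729/37349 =-0.02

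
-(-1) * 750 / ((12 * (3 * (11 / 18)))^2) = 375 / 242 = 1.55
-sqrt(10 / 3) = -sqrt(30) / 3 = -1.83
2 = 2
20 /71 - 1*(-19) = 1369 /71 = 19.28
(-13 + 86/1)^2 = 5329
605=605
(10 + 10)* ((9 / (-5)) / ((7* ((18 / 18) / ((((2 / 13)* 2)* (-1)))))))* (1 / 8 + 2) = 306 / 91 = 3.36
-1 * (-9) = 9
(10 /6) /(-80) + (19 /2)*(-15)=-6841 /48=-142.52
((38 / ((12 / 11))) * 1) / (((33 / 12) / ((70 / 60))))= 133 / 9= 14.78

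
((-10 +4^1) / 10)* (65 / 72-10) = 131 / 24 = 5.46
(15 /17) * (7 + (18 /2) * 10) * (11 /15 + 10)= 15617 /17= 918.65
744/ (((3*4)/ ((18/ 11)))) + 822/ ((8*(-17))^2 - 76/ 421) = 1448968087/ 14275690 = 101.50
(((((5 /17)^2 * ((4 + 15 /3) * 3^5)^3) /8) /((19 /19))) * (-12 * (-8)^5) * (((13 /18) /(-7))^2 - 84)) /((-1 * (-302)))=-26449525316604672000 /2138311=-12369353810837.00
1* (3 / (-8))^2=9 / 64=0.14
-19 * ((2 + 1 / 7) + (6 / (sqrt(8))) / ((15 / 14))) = -78.33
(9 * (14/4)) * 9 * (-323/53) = -183141/106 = -1727.75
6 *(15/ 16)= 45/ 8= 5.62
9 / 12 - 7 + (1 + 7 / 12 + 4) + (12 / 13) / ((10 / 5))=-8 / 39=-0.21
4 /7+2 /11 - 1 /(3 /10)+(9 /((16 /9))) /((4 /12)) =46597 /3696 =12.61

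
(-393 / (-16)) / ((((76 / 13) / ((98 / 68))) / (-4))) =-250341 / 10336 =-24.22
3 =3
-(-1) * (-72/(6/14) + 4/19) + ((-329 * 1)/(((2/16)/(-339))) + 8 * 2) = 16949828/19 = 892096.21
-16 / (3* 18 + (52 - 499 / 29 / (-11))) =-5104 / 34313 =-0.15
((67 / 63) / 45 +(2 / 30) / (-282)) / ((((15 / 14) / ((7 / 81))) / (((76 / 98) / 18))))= 23693 / 291406815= 0.00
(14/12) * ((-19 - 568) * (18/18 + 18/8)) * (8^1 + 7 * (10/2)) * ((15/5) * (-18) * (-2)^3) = -41344758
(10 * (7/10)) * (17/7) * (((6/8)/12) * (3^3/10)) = 459/160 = 2.87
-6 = -6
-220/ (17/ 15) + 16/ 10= -192.52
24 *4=96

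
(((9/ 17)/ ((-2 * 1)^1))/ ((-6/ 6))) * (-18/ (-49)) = 81/ 833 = 0.10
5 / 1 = 5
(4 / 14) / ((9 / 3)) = 2 / 21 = 0.10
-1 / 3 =-0.33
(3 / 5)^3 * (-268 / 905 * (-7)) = 50652 / 113125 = 0.45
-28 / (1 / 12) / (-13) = 336 / 13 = 25.85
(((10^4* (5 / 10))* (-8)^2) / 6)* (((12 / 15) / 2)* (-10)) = -213333.33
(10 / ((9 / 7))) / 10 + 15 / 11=212 / 99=2.14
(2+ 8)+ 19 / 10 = 119 / 10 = 11.90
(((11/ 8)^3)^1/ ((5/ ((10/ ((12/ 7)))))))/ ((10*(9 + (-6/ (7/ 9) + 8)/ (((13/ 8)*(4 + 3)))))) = 5934929/ 176609280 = 0.03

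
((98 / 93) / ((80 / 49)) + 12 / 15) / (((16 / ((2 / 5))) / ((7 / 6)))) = 37639 / 892800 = 0.04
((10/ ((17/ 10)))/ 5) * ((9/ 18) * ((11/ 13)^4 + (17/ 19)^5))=768051012360/ 1202237680163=0.64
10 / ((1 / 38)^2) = 14440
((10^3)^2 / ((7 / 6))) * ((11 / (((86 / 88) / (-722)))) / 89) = -2096688000000 / 26789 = -78266751.28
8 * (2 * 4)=64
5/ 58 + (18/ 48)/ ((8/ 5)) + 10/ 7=22725/ 12992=1.75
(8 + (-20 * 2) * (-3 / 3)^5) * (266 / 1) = 12768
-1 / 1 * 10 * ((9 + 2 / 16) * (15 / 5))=-1095 / 4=-273.75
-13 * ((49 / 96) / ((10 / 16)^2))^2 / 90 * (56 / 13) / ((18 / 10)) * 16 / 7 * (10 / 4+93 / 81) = -60543616 / 12301875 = -4.92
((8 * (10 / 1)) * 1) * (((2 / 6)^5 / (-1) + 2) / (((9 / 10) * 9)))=388000 / 19683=19.71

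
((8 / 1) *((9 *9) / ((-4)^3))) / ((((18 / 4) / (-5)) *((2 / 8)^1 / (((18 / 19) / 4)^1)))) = 405 / 38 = 10.66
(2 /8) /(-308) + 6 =7391 /1232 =6.00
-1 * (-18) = 18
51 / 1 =51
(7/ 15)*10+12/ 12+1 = 20/ 3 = 6.67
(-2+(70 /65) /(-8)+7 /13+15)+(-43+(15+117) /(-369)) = -191585 /6396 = -29.95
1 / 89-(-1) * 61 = 5430 / 89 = 61.01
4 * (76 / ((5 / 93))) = 28272 / 5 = 5654.40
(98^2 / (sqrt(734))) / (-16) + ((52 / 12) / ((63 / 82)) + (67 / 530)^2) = 300287821 / 53090100 - 2401 * sqrt(734) / 2936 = -16.50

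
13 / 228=0.06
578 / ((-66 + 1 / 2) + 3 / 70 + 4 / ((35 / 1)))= -20230 / 2287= -8.85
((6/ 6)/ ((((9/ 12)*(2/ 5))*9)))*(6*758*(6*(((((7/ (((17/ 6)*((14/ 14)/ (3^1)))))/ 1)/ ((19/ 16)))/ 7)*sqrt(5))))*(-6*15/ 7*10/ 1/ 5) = -523929600*sqrt(5)/ 2261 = -518152.23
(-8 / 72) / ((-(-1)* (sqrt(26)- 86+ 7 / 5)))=25* sqrt(26) / 1604511+ 235 / 178279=0.00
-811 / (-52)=811 / 52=15.60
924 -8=916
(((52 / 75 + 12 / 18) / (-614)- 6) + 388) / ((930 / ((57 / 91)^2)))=3175175139 / 19702569250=0.16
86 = 86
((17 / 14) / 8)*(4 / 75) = 17 / 2100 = 0.01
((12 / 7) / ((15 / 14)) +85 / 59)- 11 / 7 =3034 / 2065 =1.47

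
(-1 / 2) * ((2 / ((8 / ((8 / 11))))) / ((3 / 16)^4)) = -65536 / 891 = -73.55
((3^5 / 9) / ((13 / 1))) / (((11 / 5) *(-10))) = -27 / 286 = -0.09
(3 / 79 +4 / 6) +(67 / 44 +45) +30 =805327 / 10428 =77.23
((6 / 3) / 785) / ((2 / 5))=1 / 157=0.01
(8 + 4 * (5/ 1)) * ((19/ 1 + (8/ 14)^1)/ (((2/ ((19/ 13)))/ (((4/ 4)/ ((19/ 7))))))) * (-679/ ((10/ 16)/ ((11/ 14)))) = -8186024/ 65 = -125938.83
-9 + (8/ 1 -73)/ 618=-5627/ 618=-9.11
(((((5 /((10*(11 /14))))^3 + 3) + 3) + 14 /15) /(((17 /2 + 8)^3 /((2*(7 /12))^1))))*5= 4019932 /430489323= 0.01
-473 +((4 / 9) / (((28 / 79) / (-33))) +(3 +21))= -10298 / 21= -490.38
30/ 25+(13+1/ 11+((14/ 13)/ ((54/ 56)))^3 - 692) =-1608547124134/ 2378395305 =-676.32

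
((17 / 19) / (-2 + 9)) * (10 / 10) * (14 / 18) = 17 / 171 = 0.10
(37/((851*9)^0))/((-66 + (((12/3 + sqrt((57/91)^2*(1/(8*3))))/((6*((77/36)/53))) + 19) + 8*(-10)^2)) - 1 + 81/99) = 2795200389982/58120322182679 - 783221439*sqrt(6)/58120322182679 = 0.05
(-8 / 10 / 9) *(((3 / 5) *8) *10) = -64 / 15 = -4.27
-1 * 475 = -475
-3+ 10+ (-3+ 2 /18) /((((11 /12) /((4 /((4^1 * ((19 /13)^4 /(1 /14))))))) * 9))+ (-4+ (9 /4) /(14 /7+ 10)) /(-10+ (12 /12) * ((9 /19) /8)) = 6040937101583 /818772698898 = 7.38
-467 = -467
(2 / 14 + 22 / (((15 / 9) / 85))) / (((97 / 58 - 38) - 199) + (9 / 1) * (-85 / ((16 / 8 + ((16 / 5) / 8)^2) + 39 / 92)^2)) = -255414232570 / 79643303289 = -3.21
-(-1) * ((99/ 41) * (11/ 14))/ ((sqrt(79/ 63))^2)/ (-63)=-1089/ 45346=-0.02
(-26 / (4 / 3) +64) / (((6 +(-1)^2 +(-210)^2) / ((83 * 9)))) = 66483 / 88214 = 0.75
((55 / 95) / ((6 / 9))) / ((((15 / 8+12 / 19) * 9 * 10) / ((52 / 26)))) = 44 / 5715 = 0.01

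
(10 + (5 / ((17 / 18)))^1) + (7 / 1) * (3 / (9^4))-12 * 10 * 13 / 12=-4264531 / 37179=-114.70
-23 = -23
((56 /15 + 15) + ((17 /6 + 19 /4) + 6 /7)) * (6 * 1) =11413 /70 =163.04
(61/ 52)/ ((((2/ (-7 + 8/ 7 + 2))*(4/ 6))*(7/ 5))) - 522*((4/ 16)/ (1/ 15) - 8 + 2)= 11945799/ 10192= 1172.08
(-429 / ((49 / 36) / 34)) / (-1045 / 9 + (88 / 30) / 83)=178293960 / 1931237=92.32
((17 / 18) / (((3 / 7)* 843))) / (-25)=-119 / 1138050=-0.00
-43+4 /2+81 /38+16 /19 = -1445 /38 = -38.03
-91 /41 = -2.22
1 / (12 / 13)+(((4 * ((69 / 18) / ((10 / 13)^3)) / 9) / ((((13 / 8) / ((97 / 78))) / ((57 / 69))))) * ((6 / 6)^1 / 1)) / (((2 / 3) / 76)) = 270.84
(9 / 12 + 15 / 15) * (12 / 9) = 7 / 3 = 2.33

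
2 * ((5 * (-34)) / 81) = -340 / 81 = -4.20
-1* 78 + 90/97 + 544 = 45292/97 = 466.93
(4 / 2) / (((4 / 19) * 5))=1.90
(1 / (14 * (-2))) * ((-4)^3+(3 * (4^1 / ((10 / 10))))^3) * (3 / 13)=-96 / 7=-13.71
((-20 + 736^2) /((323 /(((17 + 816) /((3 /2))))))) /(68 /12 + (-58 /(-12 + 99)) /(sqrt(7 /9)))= 318505488 * sqrt(7) /37753 + 6317025512 /37753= 189646.17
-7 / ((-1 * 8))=7 / 8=0.88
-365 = -365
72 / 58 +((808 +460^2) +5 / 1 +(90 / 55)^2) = 745370969 / 3509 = 212416.92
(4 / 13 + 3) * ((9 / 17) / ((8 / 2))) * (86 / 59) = 16641 / 26078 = 0.64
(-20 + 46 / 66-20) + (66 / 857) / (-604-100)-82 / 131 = -4733751881 / 118553952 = -39.93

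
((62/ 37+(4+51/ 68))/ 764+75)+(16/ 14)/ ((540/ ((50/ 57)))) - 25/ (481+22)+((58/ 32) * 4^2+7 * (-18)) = -13503929758507/ 612716701968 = -22.04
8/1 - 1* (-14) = 22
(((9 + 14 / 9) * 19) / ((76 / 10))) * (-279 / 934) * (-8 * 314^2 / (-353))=-2903652200 / 164851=-17613.80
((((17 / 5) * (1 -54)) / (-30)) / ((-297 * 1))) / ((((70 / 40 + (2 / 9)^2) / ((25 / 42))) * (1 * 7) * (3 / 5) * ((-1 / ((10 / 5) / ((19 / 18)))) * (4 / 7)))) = 85 / 16093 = 0.01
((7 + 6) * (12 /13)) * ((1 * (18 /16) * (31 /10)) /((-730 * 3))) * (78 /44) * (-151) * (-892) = -366395913 /80300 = -4562.84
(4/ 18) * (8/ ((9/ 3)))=16/ 27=0.59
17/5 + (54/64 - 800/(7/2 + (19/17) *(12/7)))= -29588769/206240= -143.47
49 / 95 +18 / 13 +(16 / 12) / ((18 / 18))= 3.23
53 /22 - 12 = -211 /22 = -9.59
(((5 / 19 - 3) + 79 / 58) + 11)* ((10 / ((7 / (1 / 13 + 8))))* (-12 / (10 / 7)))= -6682410 / 7163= -932.91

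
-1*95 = -95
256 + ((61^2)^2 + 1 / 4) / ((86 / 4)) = 55405381 / 86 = 644248.62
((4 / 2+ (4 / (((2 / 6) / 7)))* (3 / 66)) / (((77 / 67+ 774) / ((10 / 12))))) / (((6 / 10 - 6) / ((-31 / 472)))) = 0.00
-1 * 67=-67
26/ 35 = 0.74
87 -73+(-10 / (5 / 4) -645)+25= -614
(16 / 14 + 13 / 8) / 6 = 155 / 336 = 0.46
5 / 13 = 0.38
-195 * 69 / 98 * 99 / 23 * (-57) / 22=300105 / 196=1531.15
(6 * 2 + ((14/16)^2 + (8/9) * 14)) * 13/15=188773/8640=21.85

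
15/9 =5/3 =1.67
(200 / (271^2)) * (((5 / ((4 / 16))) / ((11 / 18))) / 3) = 24000 / 807851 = 0.03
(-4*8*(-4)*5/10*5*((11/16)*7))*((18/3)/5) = 1848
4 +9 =13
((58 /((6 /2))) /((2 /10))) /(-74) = -145 /111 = -1.31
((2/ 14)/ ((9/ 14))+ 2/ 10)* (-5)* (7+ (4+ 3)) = -266/ 9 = -29.56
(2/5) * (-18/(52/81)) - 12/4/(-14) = -10011/910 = -11.00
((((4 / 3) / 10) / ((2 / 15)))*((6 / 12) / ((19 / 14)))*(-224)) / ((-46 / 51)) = 39984 / 437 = 91.50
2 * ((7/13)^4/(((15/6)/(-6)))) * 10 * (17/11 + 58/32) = -13.55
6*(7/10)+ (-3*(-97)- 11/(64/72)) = 11313/40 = 282.82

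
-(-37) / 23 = 37 / 23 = 1.61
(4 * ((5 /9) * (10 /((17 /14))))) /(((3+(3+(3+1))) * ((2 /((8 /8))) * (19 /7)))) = 980 /2907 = 0.34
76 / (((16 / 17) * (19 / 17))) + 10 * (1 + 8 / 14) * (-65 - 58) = -52097 / 28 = -1860.61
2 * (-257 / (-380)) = 257 / 190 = 1.35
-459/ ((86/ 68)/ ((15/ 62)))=-87.81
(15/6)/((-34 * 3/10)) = -25/102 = -0.25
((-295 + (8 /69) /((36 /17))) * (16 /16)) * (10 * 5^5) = -5723781250 /621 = -9217039.05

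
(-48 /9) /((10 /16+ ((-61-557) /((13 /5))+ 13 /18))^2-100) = -4672512 /48850236361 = -0.00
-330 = -330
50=50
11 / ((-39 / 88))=-24.82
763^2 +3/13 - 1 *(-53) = 7568889/13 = 582222.23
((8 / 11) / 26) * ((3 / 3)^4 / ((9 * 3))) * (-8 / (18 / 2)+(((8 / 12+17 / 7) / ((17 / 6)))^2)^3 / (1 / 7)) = 14616669099104 / 1281543505976097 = 0.01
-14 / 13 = -1.08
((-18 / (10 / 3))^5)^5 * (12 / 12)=-608266787713357709119683992618861307 / 298023223876953125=-2041004656618629674.23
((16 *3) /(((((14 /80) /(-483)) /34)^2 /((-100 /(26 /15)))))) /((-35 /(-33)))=-2092292674560000 /91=-22992227192967.03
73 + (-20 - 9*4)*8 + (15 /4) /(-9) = -4505 /12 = -375.42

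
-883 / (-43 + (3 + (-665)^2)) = -883 / 442185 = -0.00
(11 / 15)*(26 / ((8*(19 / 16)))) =572 / 285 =2.01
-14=-14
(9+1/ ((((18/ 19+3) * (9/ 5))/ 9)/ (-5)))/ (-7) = -8/ 21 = -0.38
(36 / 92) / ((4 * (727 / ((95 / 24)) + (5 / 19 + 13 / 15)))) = 2565 / 4845272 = 0.00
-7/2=-3.50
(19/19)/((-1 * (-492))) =1/492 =0.00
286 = 286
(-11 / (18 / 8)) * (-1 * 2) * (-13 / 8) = -143 / 9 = -15.89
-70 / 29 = -2.41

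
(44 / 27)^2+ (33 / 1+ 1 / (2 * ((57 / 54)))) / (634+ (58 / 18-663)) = 1090273 / 803358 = 1.36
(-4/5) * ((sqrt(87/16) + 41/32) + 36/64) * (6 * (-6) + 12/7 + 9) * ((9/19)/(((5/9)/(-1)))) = -14337 * sqrt(87)/3325 - 845883/26600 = -72.02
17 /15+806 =12107 /15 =807.13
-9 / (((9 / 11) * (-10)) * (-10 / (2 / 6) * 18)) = -11 / 5400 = -0.00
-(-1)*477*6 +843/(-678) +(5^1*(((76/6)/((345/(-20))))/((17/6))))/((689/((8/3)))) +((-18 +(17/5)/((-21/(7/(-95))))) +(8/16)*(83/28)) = 20728395107111147/7287835627800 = 2844.25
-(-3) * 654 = 1962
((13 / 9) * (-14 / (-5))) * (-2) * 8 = -2912 / 45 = -64.71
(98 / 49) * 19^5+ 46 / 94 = 232753329 / 47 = 4952198.49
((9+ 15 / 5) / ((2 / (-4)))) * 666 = -15984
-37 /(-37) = 1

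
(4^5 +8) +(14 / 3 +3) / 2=6215 / 6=1035.83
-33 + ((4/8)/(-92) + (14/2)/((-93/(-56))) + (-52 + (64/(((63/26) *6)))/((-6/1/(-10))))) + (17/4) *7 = -141344527/3234168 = -43.70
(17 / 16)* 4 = 17 / 4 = 4.25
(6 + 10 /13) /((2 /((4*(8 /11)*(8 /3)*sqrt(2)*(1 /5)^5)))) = 1024*sqrt(2) /121875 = 0.01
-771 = -771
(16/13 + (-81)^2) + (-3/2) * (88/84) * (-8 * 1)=598307/91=6574.80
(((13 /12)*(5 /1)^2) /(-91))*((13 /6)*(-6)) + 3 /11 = 3827 /924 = 4.14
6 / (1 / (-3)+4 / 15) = -90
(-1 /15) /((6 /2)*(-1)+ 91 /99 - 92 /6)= 33 /8620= 0.00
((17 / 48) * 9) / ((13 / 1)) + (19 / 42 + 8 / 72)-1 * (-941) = 12341461 / 13104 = 941.81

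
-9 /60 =-3 /20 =-0.15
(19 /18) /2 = 19 /36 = 0.53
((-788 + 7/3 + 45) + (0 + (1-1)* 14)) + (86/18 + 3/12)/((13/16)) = -85934/117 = -734.48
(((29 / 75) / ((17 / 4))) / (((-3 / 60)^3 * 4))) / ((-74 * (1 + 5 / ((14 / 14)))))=2320 / 5661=0.41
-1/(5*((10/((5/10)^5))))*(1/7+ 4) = -29/11200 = -0.00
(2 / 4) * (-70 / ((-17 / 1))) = 35 / 17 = 2.06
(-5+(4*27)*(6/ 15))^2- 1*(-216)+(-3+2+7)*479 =113731/ 25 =4549.24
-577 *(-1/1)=577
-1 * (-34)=34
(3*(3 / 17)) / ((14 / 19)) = 171 / 238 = 0.72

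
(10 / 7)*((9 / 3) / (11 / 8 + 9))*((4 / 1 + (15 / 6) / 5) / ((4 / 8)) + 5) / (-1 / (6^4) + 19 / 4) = 124416 / 102173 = 1.22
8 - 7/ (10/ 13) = -11/ 10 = -1.10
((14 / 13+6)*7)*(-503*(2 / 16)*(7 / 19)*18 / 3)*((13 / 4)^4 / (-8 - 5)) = 287408667 / 4864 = 59088.95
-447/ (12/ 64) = -2384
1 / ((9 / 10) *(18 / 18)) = 10 / 9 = 1.11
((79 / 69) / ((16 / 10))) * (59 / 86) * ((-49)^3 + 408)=-2732301505 / 47472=-57556.06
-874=-874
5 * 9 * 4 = 180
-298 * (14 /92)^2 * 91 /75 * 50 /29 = -664391 /46023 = -14.44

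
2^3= 8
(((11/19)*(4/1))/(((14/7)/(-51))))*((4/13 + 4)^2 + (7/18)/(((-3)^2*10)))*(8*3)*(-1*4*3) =15203856976/48165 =315661.93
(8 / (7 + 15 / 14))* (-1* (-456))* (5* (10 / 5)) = 510720 / 113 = 4519.65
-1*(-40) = 40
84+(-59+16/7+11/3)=650/21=30.95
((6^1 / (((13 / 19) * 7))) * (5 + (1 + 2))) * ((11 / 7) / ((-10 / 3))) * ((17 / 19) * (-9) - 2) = 151272 / 3185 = 47.50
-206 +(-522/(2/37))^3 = -900589116599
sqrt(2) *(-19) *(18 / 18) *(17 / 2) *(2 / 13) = -323 *sqrt(2) / 13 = -35.14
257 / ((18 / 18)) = 257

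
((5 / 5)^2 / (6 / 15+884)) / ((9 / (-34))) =-85 / 19899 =-0.00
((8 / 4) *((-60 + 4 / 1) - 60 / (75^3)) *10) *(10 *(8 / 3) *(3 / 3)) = -29866.74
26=26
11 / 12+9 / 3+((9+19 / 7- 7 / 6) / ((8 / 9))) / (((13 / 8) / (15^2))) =1798427 / 1092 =1646.91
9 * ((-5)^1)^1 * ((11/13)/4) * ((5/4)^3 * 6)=-185625/1664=-111.55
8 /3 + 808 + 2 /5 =12166 /15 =811.07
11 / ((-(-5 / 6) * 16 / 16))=66 / 5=13.20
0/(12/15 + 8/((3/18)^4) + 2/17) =0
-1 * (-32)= 32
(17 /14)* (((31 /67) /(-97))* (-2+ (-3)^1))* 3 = 7905 /90986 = 0.09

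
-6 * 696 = -4176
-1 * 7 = -7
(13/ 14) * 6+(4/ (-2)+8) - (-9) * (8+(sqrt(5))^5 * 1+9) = 1152/ 7+225 * sqrt(5) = 667.69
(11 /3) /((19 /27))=99 /19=5.21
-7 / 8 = -0.88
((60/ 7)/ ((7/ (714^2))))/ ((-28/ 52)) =-8115120/ 7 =-1159302.86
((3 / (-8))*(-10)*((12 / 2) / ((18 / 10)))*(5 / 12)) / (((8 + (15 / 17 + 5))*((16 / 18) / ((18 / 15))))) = 0.51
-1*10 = -10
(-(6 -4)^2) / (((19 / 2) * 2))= -4 / 19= -0.21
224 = 224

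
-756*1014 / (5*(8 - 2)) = -127764 / 5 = -25552.80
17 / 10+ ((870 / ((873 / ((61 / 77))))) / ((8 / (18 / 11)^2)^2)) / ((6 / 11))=1.86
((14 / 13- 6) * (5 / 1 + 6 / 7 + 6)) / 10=-2656 / 455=-5.84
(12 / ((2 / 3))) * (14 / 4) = 63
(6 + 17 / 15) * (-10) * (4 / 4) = -71.33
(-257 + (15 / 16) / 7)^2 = 65980.18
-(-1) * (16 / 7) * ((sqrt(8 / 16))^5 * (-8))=-16 * sqrt(2) / 7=-3.23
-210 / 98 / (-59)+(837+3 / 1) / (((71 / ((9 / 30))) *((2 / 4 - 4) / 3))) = -88143 / 29323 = -3.01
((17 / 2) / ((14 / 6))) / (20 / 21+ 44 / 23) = 3519 / 2768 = 1.27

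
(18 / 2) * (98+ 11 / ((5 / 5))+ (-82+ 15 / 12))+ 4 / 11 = 11203 / 44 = 254.61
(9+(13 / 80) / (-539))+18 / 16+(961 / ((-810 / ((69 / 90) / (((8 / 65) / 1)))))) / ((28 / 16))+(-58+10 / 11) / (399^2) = 57979645 / 9824976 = 5.90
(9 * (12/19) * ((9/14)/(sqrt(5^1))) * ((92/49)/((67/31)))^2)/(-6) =-0.21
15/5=3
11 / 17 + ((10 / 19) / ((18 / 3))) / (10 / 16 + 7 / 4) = 12593 / 18411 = 0.68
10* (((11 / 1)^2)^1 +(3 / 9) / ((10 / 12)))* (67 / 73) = 81338 / 73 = 1114.22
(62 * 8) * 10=4960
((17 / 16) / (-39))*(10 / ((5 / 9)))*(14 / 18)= -119 / 312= -0.38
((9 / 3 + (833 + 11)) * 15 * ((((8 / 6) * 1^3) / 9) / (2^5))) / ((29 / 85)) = 359975 / 2088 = 172.40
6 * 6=36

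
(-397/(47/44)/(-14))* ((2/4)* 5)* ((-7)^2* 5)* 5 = 3821125/47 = 81300.53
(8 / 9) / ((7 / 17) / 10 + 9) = 1360 / 13833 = 0.10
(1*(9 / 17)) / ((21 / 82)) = 246 / 119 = 2.07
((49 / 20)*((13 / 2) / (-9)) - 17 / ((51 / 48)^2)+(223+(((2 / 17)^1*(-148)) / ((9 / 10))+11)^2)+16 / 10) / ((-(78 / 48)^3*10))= -8312905568 / 1285739325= -6.47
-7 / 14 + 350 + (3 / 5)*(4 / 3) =350.30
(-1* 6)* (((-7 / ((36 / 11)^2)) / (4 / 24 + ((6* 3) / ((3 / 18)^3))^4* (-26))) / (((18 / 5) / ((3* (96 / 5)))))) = -484 / 45832557587932305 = -0.00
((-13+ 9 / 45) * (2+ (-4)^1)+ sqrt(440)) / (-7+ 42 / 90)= -192 / 49 - 15 * sqrt(110) / 49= -7.13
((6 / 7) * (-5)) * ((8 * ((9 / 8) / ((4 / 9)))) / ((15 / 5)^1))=-405 / 14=-28.93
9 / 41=0.22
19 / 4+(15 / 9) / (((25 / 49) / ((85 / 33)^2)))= 345293 / 13068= 26.42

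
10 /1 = 10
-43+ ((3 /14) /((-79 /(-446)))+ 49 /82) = -41.19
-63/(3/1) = -21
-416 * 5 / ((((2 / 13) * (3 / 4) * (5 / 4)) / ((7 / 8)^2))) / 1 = -33124 / 3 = -11041.33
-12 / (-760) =3 / 190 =0.02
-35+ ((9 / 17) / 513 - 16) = -49418 / 969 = -51.00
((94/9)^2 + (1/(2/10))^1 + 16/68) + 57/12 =655847/5508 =119.07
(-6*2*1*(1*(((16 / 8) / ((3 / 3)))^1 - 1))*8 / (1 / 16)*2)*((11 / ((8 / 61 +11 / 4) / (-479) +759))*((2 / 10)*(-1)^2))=-3949473792 / 443540905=-8.90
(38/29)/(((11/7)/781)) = 18886/29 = 651.24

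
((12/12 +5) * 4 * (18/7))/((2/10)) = 2160/7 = 308.57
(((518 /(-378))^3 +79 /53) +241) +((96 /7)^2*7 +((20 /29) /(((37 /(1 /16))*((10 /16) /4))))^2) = 13086110805418909 /8407456830297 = 1556.49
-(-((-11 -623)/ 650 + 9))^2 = -6801664/ 105625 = -64.39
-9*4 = -36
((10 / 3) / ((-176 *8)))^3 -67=-631184818301 / 9420668928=-67.00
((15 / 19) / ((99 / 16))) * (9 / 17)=240 / 3553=0.07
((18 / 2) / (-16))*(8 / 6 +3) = -39 / 16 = -2.44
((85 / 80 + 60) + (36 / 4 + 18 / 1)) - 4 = 1345 / 16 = 84.06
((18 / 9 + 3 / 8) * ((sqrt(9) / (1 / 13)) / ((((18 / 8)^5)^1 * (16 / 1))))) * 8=15808 / 19683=0.80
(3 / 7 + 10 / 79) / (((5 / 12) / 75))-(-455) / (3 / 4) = 1172240 / 1659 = 706.59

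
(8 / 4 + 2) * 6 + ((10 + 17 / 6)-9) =27.83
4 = 4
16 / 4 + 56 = 60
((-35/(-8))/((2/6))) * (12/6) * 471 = 49455/4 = 12363.75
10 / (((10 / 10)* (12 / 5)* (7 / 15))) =125 / 14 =8.93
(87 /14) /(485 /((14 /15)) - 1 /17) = 1479 /123661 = 0.01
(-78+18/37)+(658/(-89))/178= -22729601/293077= -77.56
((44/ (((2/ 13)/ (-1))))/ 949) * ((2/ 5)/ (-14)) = 22/ 2555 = 0.01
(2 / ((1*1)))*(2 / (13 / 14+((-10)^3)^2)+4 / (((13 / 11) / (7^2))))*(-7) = -422576397488 / 182000169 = -2321.85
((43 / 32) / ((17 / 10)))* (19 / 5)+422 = 425.00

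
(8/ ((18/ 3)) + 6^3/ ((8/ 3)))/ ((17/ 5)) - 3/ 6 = 2419/ 102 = 23.72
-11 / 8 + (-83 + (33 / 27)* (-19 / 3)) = -19897 / 216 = -92.12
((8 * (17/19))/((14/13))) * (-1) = -884/133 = -6.65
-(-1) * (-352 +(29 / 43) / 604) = -9142115 / 25972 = -352.00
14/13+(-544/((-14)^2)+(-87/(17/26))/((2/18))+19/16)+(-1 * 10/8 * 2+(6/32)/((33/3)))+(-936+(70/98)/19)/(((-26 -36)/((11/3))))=-1145.17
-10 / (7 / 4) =-40 / 7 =-5.71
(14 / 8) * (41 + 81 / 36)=1211 / 16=75.69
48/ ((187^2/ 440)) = 1920/ 3179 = 0.60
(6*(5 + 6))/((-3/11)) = -242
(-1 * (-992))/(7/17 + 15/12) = 67456/113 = 596.96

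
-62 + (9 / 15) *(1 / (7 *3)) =-2169 / 35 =-61.97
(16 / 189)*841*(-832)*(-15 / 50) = 5597696 / 315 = 17770.46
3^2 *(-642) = -5778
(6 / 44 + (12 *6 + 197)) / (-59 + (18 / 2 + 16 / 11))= -5921 / 1068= -5.54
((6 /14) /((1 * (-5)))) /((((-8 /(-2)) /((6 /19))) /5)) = -9 /266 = -0.03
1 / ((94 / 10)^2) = 25 / 2209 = 0.01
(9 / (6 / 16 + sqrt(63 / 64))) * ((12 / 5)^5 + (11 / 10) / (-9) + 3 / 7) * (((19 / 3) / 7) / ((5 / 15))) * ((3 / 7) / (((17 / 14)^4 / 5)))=-133951032992 / 156601875 + 133951032992 * sqrt(7) / 156601875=1407.71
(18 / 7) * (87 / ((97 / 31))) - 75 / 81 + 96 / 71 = 93617425 / 1301643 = 71.92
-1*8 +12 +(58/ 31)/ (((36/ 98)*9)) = 11465/ 2511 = 4.57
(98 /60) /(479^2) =49 /6883230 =0.00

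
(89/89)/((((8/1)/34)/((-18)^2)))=1377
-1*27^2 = -729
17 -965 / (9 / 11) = -10462 / 9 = -1162.44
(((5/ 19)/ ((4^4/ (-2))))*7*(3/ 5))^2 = 441/ 5914624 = 0.00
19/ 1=19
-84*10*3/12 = -210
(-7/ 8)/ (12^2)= -7/ 1152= -0.01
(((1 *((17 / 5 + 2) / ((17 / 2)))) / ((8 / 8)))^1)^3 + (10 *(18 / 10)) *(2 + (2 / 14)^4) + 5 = 60844204439 / 1474514125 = 41.26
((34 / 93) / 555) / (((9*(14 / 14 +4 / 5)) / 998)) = 33932 / 836163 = 0.04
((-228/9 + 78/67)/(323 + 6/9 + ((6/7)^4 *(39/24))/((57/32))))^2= 49114139898878404/8834867774251199209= 0.01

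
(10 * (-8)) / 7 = -80 / 7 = -11.43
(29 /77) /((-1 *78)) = -0.00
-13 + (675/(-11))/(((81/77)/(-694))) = 121411/3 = 40470.33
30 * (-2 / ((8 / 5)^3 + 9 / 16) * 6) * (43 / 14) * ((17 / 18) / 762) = -7310000 / 24848439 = -0.29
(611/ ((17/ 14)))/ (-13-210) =-8554/ 3791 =-2.26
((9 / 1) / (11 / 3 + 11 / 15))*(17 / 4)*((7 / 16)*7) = 37485 / 1408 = 26.62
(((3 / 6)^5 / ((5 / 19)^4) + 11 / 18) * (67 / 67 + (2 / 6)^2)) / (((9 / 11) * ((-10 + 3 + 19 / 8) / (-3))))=6.28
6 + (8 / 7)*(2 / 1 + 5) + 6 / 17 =244 / 17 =14.35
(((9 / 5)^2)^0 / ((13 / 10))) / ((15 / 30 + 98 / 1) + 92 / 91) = 140 / 18111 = 0.01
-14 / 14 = -1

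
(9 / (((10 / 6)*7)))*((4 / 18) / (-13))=-6 / 455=-0.01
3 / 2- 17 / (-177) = 565 / 354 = 1.60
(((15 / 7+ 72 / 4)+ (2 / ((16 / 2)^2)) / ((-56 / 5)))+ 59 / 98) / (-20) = -260189 / 250880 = -1.04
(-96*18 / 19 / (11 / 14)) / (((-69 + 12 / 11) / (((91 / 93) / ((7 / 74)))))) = 17.63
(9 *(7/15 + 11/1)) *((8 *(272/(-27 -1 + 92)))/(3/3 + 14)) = 5848/25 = 233.92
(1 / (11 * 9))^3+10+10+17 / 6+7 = 57894509 / 1940598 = 29.83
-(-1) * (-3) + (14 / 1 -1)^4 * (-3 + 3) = -3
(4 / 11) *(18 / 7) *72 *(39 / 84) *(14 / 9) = 3744 / 77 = 48.62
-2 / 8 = -1 / 4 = -0.25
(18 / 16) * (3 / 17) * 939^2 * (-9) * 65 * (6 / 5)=-8356069917 / 68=-122883381.13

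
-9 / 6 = -1.50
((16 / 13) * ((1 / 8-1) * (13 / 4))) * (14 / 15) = -49 / 15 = -3.27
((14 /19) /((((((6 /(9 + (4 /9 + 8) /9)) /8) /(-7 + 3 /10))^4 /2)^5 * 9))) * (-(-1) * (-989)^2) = 209066324958676794659809338405420002895747550472029337774555739376257410553083588198072433246208 /88129556045173937607234853189921237632060386262171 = 2372261183881516615731964000000000000000000000.00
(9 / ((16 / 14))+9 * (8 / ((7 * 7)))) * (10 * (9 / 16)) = 164835 / 3136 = 52.56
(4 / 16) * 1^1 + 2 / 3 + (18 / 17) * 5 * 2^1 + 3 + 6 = 4183 / 204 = 20.50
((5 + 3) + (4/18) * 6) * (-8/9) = -224/27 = -8.30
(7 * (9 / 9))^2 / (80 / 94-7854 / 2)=-2303 / 184529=-0.01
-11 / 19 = -0.58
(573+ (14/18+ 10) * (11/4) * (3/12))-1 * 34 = 78683/144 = 546.41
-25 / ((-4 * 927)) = 0.01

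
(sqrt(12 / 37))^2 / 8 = 3 / 74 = 0.04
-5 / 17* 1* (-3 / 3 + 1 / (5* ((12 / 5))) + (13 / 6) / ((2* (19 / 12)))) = 265 / 3876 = 0.07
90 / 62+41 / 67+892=1856970 / 2077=894.06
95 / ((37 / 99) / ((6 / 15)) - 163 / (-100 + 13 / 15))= 5594094 / 151841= 36.84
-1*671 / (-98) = 6.85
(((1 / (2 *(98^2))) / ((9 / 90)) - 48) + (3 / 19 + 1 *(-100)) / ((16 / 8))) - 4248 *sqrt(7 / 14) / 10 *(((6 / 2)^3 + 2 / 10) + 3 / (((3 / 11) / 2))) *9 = -2351268 *sqrt(2) / 25 - 17868147 / 182476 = -133105.72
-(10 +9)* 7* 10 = -1330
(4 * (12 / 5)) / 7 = 48 / 35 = 1.37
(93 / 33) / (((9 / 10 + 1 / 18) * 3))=0.98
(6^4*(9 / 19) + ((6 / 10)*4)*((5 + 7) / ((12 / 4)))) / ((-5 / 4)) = -236928 / 475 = -498.80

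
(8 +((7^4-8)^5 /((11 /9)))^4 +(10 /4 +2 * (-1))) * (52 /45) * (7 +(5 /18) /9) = 7367515904960468699225144483509604990920865827398119313730771559969801707333 /53366445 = 138055212502171892829382700000000000000000000000000000000000000000000.00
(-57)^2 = 3249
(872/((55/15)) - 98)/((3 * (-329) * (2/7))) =-769/1551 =-0.50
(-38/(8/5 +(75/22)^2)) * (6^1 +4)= -919600/31997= -28.74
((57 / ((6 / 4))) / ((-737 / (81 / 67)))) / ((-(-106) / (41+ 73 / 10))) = -743337 / 26170870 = -0.03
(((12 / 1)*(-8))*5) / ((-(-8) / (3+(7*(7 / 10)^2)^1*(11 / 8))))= -18519 / 40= -462.98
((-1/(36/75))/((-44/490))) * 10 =30625/132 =232.01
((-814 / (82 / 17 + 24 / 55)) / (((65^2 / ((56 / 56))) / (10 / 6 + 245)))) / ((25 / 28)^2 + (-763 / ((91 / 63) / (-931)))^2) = -8831079488 / 236390110083983893497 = -0.00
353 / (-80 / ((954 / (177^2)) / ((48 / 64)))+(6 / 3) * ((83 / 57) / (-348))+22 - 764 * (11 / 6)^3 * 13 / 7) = -1948336551 / 59009958995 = -0.03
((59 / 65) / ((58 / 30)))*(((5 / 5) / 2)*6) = 531 / 377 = 1.41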